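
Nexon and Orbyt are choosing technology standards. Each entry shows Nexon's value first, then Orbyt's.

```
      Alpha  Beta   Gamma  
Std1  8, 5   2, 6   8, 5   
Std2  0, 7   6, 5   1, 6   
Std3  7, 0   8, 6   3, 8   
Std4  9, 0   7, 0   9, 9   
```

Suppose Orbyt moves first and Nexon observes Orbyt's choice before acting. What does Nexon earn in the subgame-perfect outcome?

9

Nexon best-responds to each possible Orbyt move:
- Alpha: BR = Std4, leader payoff 0.
- Beta: BR = Std3, leader payoff 6.
- Gamma: BR = Std4, leader payoff 9.
Maximizing over 0, 6, 9, Orbyt chooses Gamma. Subgame-perfect outcome: (Std4, Gamma) with payoffs (9, 9).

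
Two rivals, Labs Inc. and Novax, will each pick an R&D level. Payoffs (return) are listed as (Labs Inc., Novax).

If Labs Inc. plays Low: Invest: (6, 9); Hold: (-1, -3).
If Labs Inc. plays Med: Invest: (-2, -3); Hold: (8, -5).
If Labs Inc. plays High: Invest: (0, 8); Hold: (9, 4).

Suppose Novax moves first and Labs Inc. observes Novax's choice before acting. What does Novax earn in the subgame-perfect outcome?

9

Work backward from Labs Inc.'s decision.
- Invest: BR = Low, leader payoff 9.
- Hold: BR = High, leader payoff 4.
Maximizing over 9, 4, Novax chooses Invest. Subgame-perfect outcome: (Low, Invest) with payoffs (6, 9).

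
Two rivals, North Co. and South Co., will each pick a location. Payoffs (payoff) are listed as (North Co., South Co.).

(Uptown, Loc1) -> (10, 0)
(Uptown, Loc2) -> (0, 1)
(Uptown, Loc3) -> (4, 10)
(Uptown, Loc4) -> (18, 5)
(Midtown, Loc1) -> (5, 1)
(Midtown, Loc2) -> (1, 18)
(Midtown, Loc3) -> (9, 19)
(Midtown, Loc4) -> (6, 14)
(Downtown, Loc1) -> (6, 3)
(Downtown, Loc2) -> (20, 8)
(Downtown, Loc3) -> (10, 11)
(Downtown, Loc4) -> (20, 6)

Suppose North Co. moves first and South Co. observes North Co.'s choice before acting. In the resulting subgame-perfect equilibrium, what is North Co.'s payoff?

Work backward from South Co.'s decision.
- Uptown: BR = Loc3, leader payoff 4.
- Midtown: BR = Loc3, leader payoff 9.
- Downtown: BR = Loc3, leader payoff 10.
Maximizing over 4, 9, 10, North Co. chooses Downtown. Subgame-perfect outcome: (Downtown, Loc3) with payoffs (10, 11).

10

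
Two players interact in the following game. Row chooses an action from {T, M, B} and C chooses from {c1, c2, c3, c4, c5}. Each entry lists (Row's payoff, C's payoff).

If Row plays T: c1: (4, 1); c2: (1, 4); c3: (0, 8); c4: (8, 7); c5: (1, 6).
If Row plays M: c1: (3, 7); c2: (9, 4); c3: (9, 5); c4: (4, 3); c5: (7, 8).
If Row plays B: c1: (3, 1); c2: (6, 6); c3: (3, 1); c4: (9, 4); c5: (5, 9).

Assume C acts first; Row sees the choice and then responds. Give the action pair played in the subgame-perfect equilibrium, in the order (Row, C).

(M, c5)

Work backward from Row's decision.
- c1: BR = T, leader payoff 1.
- c2: BR = M, leader payoff 4.
- c3: BR = M, leader payoff 5.
- c4: BR = B, leader payoff 4.
- c5: BR = M, leader payoff 8.
Among 1, 4, 5, 4, 8, the best is 8 at c5. Subgame-perfect outcome: (M, c5) with payoffs (7, 8).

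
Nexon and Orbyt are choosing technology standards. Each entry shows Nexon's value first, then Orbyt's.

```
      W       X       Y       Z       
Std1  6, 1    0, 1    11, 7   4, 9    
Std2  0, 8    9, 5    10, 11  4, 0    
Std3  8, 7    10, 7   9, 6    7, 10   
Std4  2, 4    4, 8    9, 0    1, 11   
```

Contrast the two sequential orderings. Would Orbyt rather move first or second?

second

If Nexon leads: Orbyt's best replies are Std1→Z, Std2→Y, Std3→Z, Std4→Z; Nexon's induced payoffs 4, 10, 7, 1; outcome (Std2, Y), payoffs (10, 11).
If Orbyt leads: Nexon's best replies are W→Std3, X→Std3, Y→Std1, Z→Std3; Orbyt's induced payoffs 7, 7, 7, 10; outcome (Std3, Z), payoffs (7, 10).
Orbyt gets 10 moving first and 11 moving second, so Orbyt prefers to move second.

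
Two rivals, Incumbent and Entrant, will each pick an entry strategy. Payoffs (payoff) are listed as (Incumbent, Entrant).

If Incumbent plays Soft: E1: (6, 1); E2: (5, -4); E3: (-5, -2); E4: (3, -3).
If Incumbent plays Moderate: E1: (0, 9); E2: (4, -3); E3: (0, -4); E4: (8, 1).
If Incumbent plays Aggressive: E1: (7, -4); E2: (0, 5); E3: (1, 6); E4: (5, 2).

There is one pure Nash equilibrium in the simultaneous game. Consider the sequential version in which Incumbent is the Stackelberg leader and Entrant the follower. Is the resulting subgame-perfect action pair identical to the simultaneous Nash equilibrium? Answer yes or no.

Solve by backward induction (Incumbent leads).
- Soft → Entrant plays E1 (best of 1, -4, -2, -3); Incumbent gets 6.
- Moderate → Entrant plays E1 (best of 9, -3, -4, 1); Incumbent gets 0.
- Aggressive → Entrant plays E3 (best of -4, 5, 6, 2); Incumbent gets 1.
Maximizing over 6, 0, 1, Incumbent chooses Soft. Subgame-perfect outcome: (Soft, E1) with payoffs (6, 1).
Now find the simultaneous Nash equilibrium.
Incumbent's best replies: E1→Aggressive; E2→Soft; E3→Aggressive; E4→Moderate.
Entrant's best replies: Soft→E1; Moderate→E1; Aggressive→E3.
Only (Aggressive, E3) has each player best-responding; Nash payoffs (1, 6).
Sequential outcome (Soft, E1) differs from the Nash profile (Aggressive, E3).

no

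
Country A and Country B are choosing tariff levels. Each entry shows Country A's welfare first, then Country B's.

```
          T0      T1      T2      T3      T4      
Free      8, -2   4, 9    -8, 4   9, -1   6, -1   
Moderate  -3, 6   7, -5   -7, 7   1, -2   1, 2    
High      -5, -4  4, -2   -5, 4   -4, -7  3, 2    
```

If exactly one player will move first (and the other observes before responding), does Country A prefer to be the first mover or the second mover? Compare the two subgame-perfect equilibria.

If Country A leads: Country B's best replies are Free→T1, Moderate→T2, High→T2; Country A's induced payoffs 4, -7, -5; outcome (Free, T1), payoffs (4, 9).
If Country B leads: Country A's best replies are T0→Free, T1→Moderate, T2→High, T3→Free, T4→Free; Country B's induced payoffs -2, -5, 4, -1, -1; outcome (High, T2), payoffs (-5, 4).
Country A gets 4 moving first and -5 moving second, so Country A prefers to move first.

first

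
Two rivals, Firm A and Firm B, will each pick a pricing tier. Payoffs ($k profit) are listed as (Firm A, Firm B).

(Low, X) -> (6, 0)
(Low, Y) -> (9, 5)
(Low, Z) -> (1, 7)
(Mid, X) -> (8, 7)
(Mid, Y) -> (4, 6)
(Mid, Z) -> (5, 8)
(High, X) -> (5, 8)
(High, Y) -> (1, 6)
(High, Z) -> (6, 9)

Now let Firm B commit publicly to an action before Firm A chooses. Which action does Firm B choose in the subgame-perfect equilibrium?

Z

Firm A best-responds to each possible Firm B move:
- X: Firm A compares 6, 8, 5 and picks Mid; Firm B would get 7.
- Y: Firm A compares 9, 4, 1 and picks Low; Firm B would get 5.
- Z: Firm A compares 1, 5, 6 and picks High; Firm B would get 9.
Among 7, 5, 9, the best is 9 at Z. Subgame-perfect outcome: (High, Z) with payoffs (6, 9).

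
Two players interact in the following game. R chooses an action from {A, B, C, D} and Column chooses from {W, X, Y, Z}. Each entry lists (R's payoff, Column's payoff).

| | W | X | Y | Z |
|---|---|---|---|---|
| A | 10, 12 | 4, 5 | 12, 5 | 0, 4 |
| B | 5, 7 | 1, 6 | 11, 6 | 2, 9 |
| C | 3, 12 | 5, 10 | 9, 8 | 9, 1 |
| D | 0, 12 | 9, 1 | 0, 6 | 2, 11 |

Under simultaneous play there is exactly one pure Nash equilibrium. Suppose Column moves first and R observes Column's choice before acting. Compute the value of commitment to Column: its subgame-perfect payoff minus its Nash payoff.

0

R best-responds to each possible Column move:
- W: R compares 10, 5, 3, 0 and picks A; Column would get 12.
- X: R compares 4, 1, 5, 9 and picks D; Column would get 1.
- Y: R compares 12, 11, 9, 0 and picks A; Column would get 5.
- Z: R compares 0, 2, 9, 2 and picks C; Column would get 1.
Maximizing over 12, 1, 5, 1, Column chooses W. Subgame-perfect outcome: (A, W) with payoffs (10, 12).
For the simultaneous game, intersect best replies.
R's best replies: W→A; X→D; Y→A; Z→C.
Column's best replies: A→W; B→Z; C→W; D→W.
The unique mutual best reply is (A, W), giving (10, 12).
Column's commitment gain: 12 − 12 = 0.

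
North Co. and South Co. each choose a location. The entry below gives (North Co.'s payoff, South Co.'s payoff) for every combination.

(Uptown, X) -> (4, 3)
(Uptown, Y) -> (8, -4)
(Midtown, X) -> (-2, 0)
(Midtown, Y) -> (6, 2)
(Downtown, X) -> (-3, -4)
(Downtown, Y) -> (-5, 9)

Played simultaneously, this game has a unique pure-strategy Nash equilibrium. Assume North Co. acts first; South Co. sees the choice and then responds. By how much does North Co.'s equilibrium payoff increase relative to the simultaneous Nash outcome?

2

Solve by backward induction (North Co. leads).
- Uptown: BR = X, leader payoff 4.
- Midtown: BR = Y, leader payoff 6.
- Downtown: BR = Y, leader payoff -5.
North Co.'s induced payoffs are 4, 6, -5, so North Co. commits to Midtown. Subgame-perfect outcome: (Midtown, Y) with payoffs (6, 2).
Now find the simultaneous Nash equilibrium.
North Co.'s best replies: X→Uptown; Y→Uptown.
South Co.'s best replies: Uptown→X; Midtown→Y; Downtown→Y.
Only (Uptown, X) has each player best-responding; Nash payoffs (4, 3).
North Co.'s commitment gain: 6 − 4 = 2.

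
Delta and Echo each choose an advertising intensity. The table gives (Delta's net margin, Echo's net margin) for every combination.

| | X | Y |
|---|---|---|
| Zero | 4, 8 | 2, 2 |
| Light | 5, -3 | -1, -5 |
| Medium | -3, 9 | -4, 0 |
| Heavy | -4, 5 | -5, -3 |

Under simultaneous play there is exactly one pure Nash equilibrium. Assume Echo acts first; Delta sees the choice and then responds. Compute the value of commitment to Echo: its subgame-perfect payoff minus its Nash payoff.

Solve by backward induction (Echo leads).
- X: Delta compares 4, 5, -3, -4 and picks Light; Echo would get -3.
- Y: Delta compares 2, -1, -4, -5 and picks Zero; Echo would get 2.
Maximizing over -3, 2, Echo chooses Y. Subgame-perfect outcome: (Zero, Y) with payoffs (2, 2).
Now find the simultaneous Nash equilibrium.
Delta's best replies: X→Light; Y→Zero.
Echo's best replies: Zero→X; Light→X; Medium→X; Heavy→X.
Only (Light, X) has each player best-responding; Nash payoffs (5, -3).
Echo's commitment gain: 2 − -3 = 5.

5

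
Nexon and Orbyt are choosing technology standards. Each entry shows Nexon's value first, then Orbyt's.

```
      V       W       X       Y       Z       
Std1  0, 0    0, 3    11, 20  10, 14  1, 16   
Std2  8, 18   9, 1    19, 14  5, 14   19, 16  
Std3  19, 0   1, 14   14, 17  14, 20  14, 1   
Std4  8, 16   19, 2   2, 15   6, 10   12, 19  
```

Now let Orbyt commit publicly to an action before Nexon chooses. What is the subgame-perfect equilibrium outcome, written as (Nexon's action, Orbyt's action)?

(Std3, Y)

Work backward from Nexon's decision.
- V: BR = Std3, leader payoff 0.
- W: BR = Std4, leader payoff 2.
- X: BR = Std2, leader payoff 14.
- Y: BR = Std3, leader payoff 20.
- Z: BR = Std2, leader payoff 16.
Among 0, 2, 14, 20, 16, the best is 20 at Y. Subgame-perfect outcome: (Std3, Y) with payoffs (14, 20).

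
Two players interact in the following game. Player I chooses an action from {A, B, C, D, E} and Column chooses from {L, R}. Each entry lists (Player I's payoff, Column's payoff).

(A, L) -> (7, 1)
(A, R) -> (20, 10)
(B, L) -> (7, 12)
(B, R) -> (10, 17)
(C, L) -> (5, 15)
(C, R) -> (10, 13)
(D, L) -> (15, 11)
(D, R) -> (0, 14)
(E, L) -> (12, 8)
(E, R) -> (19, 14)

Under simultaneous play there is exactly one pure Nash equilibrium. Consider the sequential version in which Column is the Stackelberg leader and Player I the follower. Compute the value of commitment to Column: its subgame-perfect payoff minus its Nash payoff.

1

Backward induction with Column moving first.
- L → Player I plays D (best of 7, 7, 5, 15, 12); Column gets 11.
- R → Player I plays A (best of 20, 10, 10, 0, 19); Column gets 10.
Maximizing over 11, 10, Column chooses L. Subgame-perfect outcome: (D, L) with payoffs (15, 11).
Under simultaneous play:
Player I's best replies: L→D; R→A.
Column's best replies: A→R; B→R; C→L; D→R; E→R.
The unique mutual best reply is (A, R), giving (20, 10).
Column's commitment gain: 11 − 10 = 1.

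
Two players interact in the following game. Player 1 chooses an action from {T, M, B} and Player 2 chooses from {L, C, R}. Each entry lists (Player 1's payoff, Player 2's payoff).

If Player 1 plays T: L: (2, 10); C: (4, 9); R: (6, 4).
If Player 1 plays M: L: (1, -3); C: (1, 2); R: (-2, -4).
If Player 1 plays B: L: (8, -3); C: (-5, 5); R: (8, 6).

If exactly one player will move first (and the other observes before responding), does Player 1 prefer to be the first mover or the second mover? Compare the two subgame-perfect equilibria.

first

If Player 1 leads: Player 2's best replies are T→L, M→C, B→R; Player 1's induced payoffs 2, 1, 8; outcome (B, R), payoffs (8, 6).
If Player 2 leads: Player 1's best replies are L→B, C→T, R→B; Player 2's induced payoffs -3, 9, 6; outcome (T, C), payoffs (4, 9).
Player 1 gets 8 moving first and 4 moving second, so Player 1 prefers to move first.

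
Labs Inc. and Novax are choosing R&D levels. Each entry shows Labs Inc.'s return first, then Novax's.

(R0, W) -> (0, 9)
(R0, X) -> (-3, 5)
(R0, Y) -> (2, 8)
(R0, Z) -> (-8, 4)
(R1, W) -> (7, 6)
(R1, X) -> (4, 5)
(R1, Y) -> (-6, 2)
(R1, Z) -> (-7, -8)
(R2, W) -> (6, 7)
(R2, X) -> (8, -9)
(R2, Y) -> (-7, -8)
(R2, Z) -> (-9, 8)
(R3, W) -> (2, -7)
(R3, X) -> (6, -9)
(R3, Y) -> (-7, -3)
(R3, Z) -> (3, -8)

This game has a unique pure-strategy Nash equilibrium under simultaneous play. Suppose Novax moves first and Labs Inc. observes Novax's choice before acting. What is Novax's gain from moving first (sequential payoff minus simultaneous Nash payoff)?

2

Labs Inc. best-responds to each possible Novax move:
- W: Labs Inc. compares 0, 7, 6, 2 and picks R1; Novax would get 6.
- X: Labs Inc. compares -3, 4, 8, 6 and picks R2; Novax would get -9.
- Y: Labs Inc. compares 2, -6, -7, -7 and picks R0; Novax would get 8.
- Z: Labs Inc. compares -8, -7, -9, 3 and picks R3; Novax would get -8.
Among 6, -9, 8, -8, the best is 8 at Y. Subgame-perfect outcome: (R0, Y) with payoffs (2, 8).
For the simultaneous game, intersect best replies.
Labs Inc.'s best replies: W→R1; X→R2; Y→R0; Z→R3.
Novax's best replies: R0→W; R1→W; R2→Z; R3→Y.
Only (R1, W) has each player best-responding; Nash payoffs (7, 6).
Novax's commitment gain: 8 − 6 = 2.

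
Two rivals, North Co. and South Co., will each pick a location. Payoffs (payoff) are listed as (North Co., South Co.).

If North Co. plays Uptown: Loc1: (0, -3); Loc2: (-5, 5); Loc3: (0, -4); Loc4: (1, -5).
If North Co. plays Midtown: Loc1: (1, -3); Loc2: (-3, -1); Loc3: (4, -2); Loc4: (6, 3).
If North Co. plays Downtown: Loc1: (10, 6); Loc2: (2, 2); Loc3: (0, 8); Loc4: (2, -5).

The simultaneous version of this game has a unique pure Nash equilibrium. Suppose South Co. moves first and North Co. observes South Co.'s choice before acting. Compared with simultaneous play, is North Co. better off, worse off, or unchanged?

better off

Work backward from North Co.'s decision.
- Loc1: BR = Downtown, leader payoff 6.
- Loc2: BR = Downtown, leader payoff 2.
- Loc3: BR = Midtown, leader payoff -2.
- Loc4: BR = Midtown, leader payoff 3.
Among 6, 2, -2, 3, the best is 6 at Loc1. Subgame-perfect outcome: (Downtown, Loc1) with payoffs (10, 6).
For the simultaneous game, intersect best replies.
North Co.'s best replies: Loc1→Downtown; Loc2→Downtown; Loc3→Midtown; Loc4→Midtown.
South Co.'s best replies: Uptown→Loc2; Midtown→Loc4; Downtown→Loc3.
The unique mutual best reply is (Midtown, Loc4), giving (6, 3).
North Co. earns 10 sequentially versus 6 at the Nash outcome: better off.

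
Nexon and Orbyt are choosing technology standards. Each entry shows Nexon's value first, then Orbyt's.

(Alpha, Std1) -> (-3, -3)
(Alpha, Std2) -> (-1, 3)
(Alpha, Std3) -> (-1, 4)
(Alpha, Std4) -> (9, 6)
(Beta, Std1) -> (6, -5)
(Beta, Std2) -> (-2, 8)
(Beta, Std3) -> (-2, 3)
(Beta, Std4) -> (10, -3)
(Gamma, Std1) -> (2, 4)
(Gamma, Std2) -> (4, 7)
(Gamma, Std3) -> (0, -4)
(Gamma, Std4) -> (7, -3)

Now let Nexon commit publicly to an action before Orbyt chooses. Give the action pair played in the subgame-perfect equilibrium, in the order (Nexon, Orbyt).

Work backward from Orbyt's decision.
- Alpha → Orbyt plays Std4 (best of -3, 3, 4, 6); Nexon gets 9.
- Beta → Orbyt plays Std2 (best of -5, 8, 3, -3); Nexon gets -2.
- Gamma → Orbyt plays Std2 (best of 4, 7, -4, -3); Nexon gets 4.
Among 9, -2, 4, the best is 9 at Alpha. Subgame-perfect outcome: (Alpha, Std4) with payoffs (9, 6).

(Alpha, Std4)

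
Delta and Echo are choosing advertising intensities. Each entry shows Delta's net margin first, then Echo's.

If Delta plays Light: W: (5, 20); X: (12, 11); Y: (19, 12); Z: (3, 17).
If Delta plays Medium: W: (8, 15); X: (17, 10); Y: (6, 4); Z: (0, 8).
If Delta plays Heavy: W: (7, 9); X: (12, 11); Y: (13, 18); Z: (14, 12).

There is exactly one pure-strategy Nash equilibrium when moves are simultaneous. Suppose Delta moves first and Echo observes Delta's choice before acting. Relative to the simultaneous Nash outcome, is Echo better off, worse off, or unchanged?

Work backward from Echo's decision.
- Light → Echo plays W (best of 20, 11, 12, 17); Delta gets 5.
- Medium → Echo plays W (best of 15, 10, 4, 8); Delta gets 8.
- Heavy → Echo plays Y (best of 9, 11, 18, 12); Delta gets 13.
Among 5, 8, 13, the best is 13 at Heavy. Subgame-perfect outcome: (Heavy, Y) with payoffs (13, 18).
Under simultaneous play:
Delta's best replies: W→Medium; X→Medium; Y→Light; Z→Heavy.
Echo's best replies: Light→W; Medium→W; Heavy→Y.
The unique mutual best reply is (Medium, W), giving (8, 15).
Echo earns 18 sequentially versus 15 at the Nash outcome: better off.

better off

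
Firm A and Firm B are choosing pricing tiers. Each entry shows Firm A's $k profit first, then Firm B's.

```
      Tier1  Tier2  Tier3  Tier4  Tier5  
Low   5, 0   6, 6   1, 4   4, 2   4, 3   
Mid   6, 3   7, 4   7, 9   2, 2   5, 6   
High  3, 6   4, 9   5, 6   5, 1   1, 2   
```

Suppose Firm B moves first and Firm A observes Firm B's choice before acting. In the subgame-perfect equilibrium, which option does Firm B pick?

Tier3

Backward induction with Firm B moving first.
- Tier1: Firm A compares 5, 6, 3 and picks Mid; Firm B would get 3.
- Tier2: Firm A compares 6, 7, 4 and picks Mid; Firm B would get 4.
- Tier3: Firm A compares 1, 7, 5 and picks Mid; Firm B would get 9.
- Tier4: Firm A compares 4, 2, 5 and picks High; Firm B would get 1.
- Tier5: Firm A compares 4, 5, 1 and picks Mid; Firm B would get 6.
Among 3, 4, 9, 1, 6, the best is 9 at Tier3. Subgame-perfect outcome: (Mid, Tier3) with payoffs (7, 9).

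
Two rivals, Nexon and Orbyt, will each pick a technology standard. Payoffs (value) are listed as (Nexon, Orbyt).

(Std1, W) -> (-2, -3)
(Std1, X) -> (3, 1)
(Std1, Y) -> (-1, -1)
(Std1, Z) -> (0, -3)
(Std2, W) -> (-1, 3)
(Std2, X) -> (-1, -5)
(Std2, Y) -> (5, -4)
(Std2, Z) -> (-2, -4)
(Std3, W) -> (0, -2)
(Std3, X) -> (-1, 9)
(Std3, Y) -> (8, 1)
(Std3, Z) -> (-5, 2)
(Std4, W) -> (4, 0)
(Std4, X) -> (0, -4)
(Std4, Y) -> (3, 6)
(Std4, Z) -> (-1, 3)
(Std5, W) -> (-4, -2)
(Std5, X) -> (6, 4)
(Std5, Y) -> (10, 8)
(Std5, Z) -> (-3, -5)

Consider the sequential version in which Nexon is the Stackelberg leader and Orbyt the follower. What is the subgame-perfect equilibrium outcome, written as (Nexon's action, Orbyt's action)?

Backward induction with Nexon moving first.
- Std1: BR = X, leader payoff 3.
- Std2: BR = W, leader payoff -1.
- Std3: BR = X, leader payoff -1.
- Std4: BR = Y, leader payoff 3.
- Std5: BR = Y, leader payoff 10.
Maximizing over 3, -1, -1, 3, 10, Nexon chooses Std5. Subgame-perfect outcome: (Std5, Y) with payoffs (10, 8).

(Std5, Y)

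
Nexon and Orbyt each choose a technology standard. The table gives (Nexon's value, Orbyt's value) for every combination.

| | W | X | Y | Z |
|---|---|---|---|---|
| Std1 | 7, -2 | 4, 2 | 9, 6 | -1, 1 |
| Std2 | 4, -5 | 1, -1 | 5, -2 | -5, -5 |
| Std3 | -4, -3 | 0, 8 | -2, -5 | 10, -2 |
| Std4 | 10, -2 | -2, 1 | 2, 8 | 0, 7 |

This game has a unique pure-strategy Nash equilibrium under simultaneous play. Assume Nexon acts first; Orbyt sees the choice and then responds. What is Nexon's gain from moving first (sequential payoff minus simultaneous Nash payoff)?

0

Solve by backward induction (Nexon leads).
- Std1: Orbyt compares -2, 2, 6, 1 and picks Y; Nexon would get 9.
- Std2: Orbyt compares -5, -1, -2, -5 and picks X; Nexon would get 1.
- Std3: Orbyt compares -3, 8, -5, -2 and picks X; Nexon would get 0.
- Std4: Orbyt compares -2, 1, 8, 7 and picks Y; Nexon would get 2.
Among 9, 1, 0, 2, the best is 9 at Std1. Subgame-perfect outcome: (Std1, Y) with payoffs (9, 6).
Under simultaneous play:
Nexon's best replies: W→Std4; X→Std1; Y→Std1; Z→Std3.
Orbyt's best replies: Std1→Y; Std2→X; Std3→X; Std4→Y.
The unique mutual best reply is (Std1, Y), giving (9, 6).
Nexon's commitment gain: 9 − 9 = 0.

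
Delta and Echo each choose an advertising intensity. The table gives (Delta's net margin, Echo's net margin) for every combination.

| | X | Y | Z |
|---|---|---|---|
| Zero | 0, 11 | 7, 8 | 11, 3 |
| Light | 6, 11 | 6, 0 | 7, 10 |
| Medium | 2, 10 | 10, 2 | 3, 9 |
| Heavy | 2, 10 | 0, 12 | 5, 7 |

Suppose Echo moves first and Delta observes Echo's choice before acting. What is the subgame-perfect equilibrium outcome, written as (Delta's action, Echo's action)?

(Light, X)

Backward induction with Echo moving first.
- X: Delta compares 0, 6, 2, 2 and picks Light; Echo would get 11.
- Y: Delta compares 7, 6, 10, 0 and picks Medium; Echo would get 2.
- Z: Delta compares 11, 7, 3, 5 and picks Zero; Echo would get 3.
Maximizing over 11, 2, 3, Echo chooses X. Subgame-perfect outcome: (Light, X) with payoffs (6, 11).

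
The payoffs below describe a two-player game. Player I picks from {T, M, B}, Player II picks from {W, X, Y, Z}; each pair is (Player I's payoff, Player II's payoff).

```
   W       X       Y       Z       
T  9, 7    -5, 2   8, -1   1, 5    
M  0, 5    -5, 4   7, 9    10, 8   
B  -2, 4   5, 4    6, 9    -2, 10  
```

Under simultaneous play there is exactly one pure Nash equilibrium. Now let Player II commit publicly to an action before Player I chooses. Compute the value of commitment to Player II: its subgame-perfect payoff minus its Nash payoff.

1

Work backward from Player I's decision.
- W: Player I compares 9, 0, -2 and picks T; Player II would get 7.
- X: Player I compares -5, -5, 5 and picks B; Player II would get 4.
- Y: Player I compares 8, 7, 6 and picks T; Player II would get -1.
- Z: Player I compares 1, 10, -2 and picks M; Player II would get 8.
Maximizing over 7, 4, -1, 8, Player II chooses Z. Subgame-perfect outcome: (M, Z) with payoffs (10, 8).
Now find the simultaneous Nash equilibrium.
Player I's best replies: W→T; X→B; Y→T; Z→M.
Player II's best replies: T→W; M→Y; B→Z.
The unique mutual best reply is (T, W), giving (9, 7).
Player II's commitment gain: 8 − 7 = 1.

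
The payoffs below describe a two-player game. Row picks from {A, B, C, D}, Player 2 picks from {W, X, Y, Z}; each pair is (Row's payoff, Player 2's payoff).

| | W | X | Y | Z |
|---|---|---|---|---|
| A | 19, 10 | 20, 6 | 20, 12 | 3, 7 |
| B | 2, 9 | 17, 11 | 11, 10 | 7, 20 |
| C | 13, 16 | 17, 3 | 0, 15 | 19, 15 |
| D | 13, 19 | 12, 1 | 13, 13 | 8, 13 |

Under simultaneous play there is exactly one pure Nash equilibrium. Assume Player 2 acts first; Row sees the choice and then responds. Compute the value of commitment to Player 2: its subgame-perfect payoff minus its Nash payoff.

Solve by backward induction (Player 2 leads).
- W: BR = A, leader payoff 10.
- X: BR = A, leader payoff 6.
- Y: BR = A, leader payoff 12.
- Z: BR = C, leader payoff 15.
Player 2's induced payoffs are 10, 6, 12, 15, so Player 2 commits to Z. Subgame-perfect outcome: (C, Z) with payoffs (19, 15).
For the simultaneous game, intersect best replies.
Row's best replies: W→A; X→A; Y→A; Z→C.
Player 2's best replies: A→Y; B→Z; C→W; D→W.
Only (A, Y) has each player best-responding; Nash payoffs (20, 12).
Player 2's commitment gain: 15 − 12 = 3.

3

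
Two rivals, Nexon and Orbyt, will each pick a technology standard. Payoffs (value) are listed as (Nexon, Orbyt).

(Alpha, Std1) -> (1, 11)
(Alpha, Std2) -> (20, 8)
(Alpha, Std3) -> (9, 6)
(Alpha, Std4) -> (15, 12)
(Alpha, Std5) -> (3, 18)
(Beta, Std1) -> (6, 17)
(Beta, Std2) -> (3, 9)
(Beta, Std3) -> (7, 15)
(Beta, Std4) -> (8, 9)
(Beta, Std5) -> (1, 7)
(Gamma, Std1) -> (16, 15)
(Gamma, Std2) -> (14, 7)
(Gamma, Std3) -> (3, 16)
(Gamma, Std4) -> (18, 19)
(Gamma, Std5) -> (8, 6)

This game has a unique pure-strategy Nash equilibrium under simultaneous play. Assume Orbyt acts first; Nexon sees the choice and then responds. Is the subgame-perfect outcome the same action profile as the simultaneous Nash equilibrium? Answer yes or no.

yes

Work backward from Nexon's decision.
- Std1 → Nexon plays Gamma (best of 1, 6, 16); Orbyt gets 15.
- Std2 → Nexon plays Alpha (best of 20, 3, 14); Orbyt gets 8.
- Std3 → Nexon plays Alpha (best of 9, 7, 3); Orbyt gets 6.
- Std4 → Nexon plays Gamma (best of 15, 8, 18); Orbyt gets 19.
- Std5 → Nexon plays Gamma (best of 3, 1, 8); Orbyt gets 6.
Among 15, 8, 6, 19, 6, the best is 19 at Std4. Subgame-perfect outcome: (Gamma, Std4) with payoffs (18, 19).
Under simultaneous play:
Nexon's best replies: Std1→Gamma; Std2→Alpha; Std3→Alpha; Std4→Gamma; Std5→Gamma.
Orbyt's best replies: Alpha→Std5; Beta→Std1; Gamma→Std4.
Only (Gamma, Std4) has each player best-responding; Nash payoffs (18, 19).
Sequential outcome (Gamma, Std4) coincides with the Nash profile (Gamma, Std4).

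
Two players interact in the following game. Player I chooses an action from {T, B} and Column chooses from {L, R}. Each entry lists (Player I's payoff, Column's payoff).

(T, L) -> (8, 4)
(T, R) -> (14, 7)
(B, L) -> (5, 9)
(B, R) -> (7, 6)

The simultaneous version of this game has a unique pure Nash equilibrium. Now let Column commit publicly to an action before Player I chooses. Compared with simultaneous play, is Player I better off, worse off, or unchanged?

Solve by backward induction (Column leads).
- L → Player I plays T (best of 8, 5); Column gets 4.
- R → Player I plays T (best of 14, 7); Column gets 7.
Among 4, 7, the best is 7 at R. Subgame-perfect outcome: (T, R) with payoffs (14, 7).
Under simultaneous play:
Player I's best replies: L→T; R→T.
Column's best replies: T→R; B→L.
Only (T, R) has each player best-responding; Nash payoffs (14, 7).
Player I earns 14 sequentially versus 14 at the Nash outcome: unchanged.

unchanged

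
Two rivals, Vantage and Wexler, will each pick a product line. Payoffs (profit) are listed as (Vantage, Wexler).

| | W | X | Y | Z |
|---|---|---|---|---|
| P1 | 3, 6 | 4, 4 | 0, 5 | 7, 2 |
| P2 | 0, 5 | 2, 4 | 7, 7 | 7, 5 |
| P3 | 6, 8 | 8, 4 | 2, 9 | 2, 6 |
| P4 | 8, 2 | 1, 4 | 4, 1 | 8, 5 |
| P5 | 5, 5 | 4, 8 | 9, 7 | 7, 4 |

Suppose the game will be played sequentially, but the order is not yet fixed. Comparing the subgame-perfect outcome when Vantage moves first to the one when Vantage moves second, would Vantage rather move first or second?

If Vantage leads: Wexler's best replies are P1→W, P2→Y, P3→Y, P4→Z, P5→X; Vantage's induced payoffs 3, 7, 2, 8, 4; outcome (P4, Z), payoffs (8, 5).
If Wexler leads: Vantage's best replies are W→P4, X→P3, Y→P5, Z→P4; Wexler's induced payoffs 2, 4, 7, 5; outcome (P5, Y), payoffs (9, 7).
Vantage gets 8 moving first and 9 moving second, so Vantage prefers to move second.

second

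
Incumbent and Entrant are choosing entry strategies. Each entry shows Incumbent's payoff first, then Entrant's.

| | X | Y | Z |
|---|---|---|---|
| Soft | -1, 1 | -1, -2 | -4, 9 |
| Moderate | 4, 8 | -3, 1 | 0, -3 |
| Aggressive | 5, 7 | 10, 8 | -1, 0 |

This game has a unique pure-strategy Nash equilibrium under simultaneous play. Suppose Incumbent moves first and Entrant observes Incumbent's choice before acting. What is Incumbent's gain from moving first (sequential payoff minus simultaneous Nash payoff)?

Entrant best-responds to each possible Incumbent move:
- Soft → Entrant plays Z (best of 1, -2, 9); Incumbent gets -4.
- Moderate → Entrant plays X (best of 8, 1, -3); Incumbent gets 4.
- Aggressive → Entrant plays Y (best of 7, 8, 0); Incumbent gets 10.
Maximizing over -4, 4, 10, Incumbent chooses Aggressive. Subgame-perfect outcome: (Aggressive, Y) with payoffs (10, 8).
Under simultaneous play:
Incumbent's best replies: X→Aggressive; Y→Aggressive; Z→Moderate.
Entrant's best replies: Soft→Z; Moderate→X; Aggressive→Y.
Only (Aggressive, Y) has each player best-responding; Nash payoffs (10, 8).
Incumbent's commitment gain: 10 − 10 = 0.

0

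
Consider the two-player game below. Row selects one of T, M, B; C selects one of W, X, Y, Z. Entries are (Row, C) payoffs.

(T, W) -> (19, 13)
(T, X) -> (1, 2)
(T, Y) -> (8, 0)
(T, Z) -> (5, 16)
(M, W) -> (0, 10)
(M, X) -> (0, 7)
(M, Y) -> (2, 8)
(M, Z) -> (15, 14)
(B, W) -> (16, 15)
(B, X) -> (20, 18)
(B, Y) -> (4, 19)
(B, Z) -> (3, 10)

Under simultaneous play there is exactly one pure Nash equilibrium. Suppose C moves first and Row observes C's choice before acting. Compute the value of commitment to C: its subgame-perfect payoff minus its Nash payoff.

4

Row best-responds to each possible C move:
- W: BR = T, leader payoff 13.
- X: BR = B, leader payoff 18.
- Y: BR = T, leader payoff 0.
- Z: BR = M, leader payoff 14.
Maximizing over 13, 18, 0, 14, C chooses X. Subgame-perfect outcome: (B, X) with payoffs (20, 18).
Now find the simultaneous Nash equilibrium.
Row's best replies: W→T; X→B; Y→T; Z→M.
C's best replies: T→Z; M→Z; B→Y.
The unique mutual best reply is (M, Z), giving (15, 14).
C's commitment gain: 18 − 14 = 4.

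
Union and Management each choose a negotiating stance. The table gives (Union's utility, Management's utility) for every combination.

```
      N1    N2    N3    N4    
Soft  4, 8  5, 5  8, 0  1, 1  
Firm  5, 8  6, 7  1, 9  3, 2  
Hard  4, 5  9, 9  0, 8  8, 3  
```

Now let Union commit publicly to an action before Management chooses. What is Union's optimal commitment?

Hard

Work backward from Management's decision.
- Soft: BR = N1, leader payoff 4.
- Firm: BR = N3, leader payoff 1.
- Hard: BR = N2, leader payoff 9.
Maximizing over 4, 1, 9, Union chooses Hard. Subgame-perfect outcome: (Hard, N2) with payoffs (9, 9).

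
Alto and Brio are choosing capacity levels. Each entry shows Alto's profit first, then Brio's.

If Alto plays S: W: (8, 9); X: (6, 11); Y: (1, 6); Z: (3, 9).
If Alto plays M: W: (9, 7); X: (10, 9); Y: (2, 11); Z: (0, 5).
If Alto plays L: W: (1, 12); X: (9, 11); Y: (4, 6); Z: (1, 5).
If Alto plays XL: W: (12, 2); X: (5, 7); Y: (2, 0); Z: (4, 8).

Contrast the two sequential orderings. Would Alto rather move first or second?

If Alto leads: Brio's best replies are S→X, M→Y, L→W, XL→Z; Alto's induced payoffs 6, 2, 1, 4; outcome (S, X), payoffs (6, 11).
If Brio leads: Alto's best replies are W→XL, X→M, Y→L, Z→XL; Brio's induced payoffs 2, 9, 6, 8; outcome (M, X), payoffs (10, 9).
Alto gets 6 moving first and 10 moving second, so Alto prefers to move second.

second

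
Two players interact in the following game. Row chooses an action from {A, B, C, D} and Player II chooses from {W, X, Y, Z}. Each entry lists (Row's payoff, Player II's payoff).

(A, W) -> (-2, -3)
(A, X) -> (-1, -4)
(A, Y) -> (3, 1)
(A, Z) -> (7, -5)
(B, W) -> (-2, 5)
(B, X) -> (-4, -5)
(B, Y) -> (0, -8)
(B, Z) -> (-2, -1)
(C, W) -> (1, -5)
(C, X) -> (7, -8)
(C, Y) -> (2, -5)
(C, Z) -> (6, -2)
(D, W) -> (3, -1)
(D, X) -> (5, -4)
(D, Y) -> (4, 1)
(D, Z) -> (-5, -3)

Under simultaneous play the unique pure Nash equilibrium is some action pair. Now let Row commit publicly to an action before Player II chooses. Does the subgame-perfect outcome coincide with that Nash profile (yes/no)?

no

Backward induction with Row moving first.
- A: BR = Y, leader payoff 3.
- B: BR = W, leader payoff -2.
- C: BR = Z, leader payoff 6.
- D: BR = Y, leader payoff 4.
Among 3, -2, 6, 4, the best is 6 at C. Subgame-perfect outcome: (C, Z) with payoffs (6, -2).
Now find the simultaneous Nash equilibrium.
Row's best replies: W→D; X→C; Y→D; Z→A.
Player II's best replies: A→Y; B→W; C→Z; D→Y.
The unique mutual best reply is (D, Y), giving (4, 1).
Sequential outcome (C, Z) differs from the Nash profile (D, Y).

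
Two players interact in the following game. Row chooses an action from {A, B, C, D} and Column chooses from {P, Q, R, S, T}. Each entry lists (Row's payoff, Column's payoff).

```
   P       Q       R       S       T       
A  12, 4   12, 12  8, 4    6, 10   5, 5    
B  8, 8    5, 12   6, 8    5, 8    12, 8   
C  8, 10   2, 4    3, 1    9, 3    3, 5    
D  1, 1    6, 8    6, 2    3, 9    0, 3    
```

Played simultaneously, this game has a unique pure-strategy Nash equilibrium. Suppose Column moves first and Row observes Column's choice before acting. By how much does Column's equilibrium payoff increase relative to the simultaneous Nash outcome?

Work backward from Row's decision.
- P → Row plays A (best of 12, 8, 8, 1); Column gets 4.
- Q → Row plays A (best of 12, 5, 2, 6); Column gets 12.
- R → Row plays A (best of 8, 6, 3, 6); Column gets 4.
- S → Row plays C (best of 6, 5, 9, 3); Column gets 3.
- T → Row plays B (best of 5, 12, 3, 0); Column gets 8.
Among 4, 12, 4, 3, 8, the best is 12 at Q. Subgame-perfect outcome: (A, Q) with payoffs (12, 12).
For the simultaneous game, intersect best replies.
Row's best replies: P→A; Q→A; R→A; S→C; T→B.
Column's best replies: A→Q; B→Q; C→P; D→S.
The unique mutual best reply is (A, Q), giving (12, 12).
Column's commitment gain: 12 − 12 = 0.

0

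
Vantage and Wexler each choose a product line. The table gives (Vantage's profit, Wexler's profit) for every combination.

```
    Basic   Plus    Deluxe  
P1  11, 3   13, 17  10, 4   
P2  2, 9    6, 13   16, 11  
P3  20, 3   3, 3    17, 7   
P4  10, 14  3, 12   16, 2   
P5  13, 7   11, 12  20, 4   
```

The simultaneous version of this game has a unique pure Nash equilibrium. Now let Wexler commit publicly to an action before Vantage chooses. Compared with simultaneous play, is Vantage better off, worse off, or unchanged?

unchanged

Work backward from Vantage's decision.
- Basic: Vantage compares 11, 2, 20, 10, 13 and picks P3; Wexler would get 3.
- Plus: Vantage compares 13, 6, 3, 3, 11 and picks P1; Wexler would get 17.
- Deluxe: Vantage compares 10, 16, 17, 16, 20 and picks P5; Wexler would get 4.
Maximizing over 3, 17, 4, Wexler chooses Plus. Subgame-perfect outcome: (P1, Plus) with payoffs (13, 17).
For the simultaneous game, intersect best replies.
Vantage's best replies: Basic→P3; Plus→P1; Deluxe→P5.
Wexler's best replies: P1→Plus; P2→Plus; P3→Deluxe; P4→Basic; P5→Plus.
The unique mutual best reply is (P1, Plus), giving (13, 17).
Vantage earns 13 sequentially versus 13 at the Nash outcome: unchanged.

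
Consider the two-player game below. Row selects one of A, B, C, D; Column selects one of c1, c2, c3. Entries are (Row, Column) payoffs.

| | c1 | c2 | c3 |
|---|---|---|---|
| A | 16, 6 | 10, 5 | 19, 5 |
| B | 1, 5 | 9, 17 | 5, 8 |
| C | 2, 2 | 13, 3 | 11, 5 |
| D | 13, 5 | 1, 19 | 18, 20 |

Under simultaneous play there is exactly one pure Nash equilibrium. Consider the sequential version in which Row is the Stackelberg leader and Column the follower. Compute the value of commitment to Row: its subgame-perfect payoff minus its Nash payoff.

2

Backward induction with Row moving first.
- A: BR = c1, leader payoff 16.
- B: BR = c2, leader payoff 9.
- C: BR = c3, leader payoff 11.
- D: BR = c3, leader payoff 18.
Maximizing over 16, 9, 11, 18, Row chooses D. Subgame-perfect outcome: (D, c3) with payoffs (18, 20).
For the simultaneous game, intersect best replies.
Row's best replies: c1→A; c2→C; c3→A.
Column's best replies: A→c1; B→c2; C→c3; D→c3.
The unique mutual best reply is (A, c1), giving (16, 6).
Row's commitment gain: 18 − 16 = 2.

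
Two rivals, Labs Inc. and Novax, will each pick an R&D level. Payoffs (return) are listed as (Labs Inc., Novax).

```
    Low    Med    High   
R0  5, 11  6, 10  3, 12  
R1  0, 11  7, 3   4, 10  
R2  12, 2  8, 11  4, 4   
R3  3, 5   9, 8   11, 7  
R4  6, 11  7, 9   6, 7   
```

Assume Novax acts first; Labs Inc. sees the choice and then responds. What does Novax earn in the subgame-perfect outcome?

Work backward from Labs Inc.'s decision.
- Low: Labs Inc. compares 5, 0, 12, 3, 6 and picks R2; Novax would get 2.
- Med: Labs Inc. compares 6, 7, 8, 9, 7 and picks R3; Novax would get 8.
- High: Labs Inc. compares 3, 4, 4, 11, 6 and picks R3; Novax would get 7.
Maximizing over 2, 8, 7, Novax chooses Med. Subgame-perfect outcome: (R3, Med) with payoffs (9, 8).

8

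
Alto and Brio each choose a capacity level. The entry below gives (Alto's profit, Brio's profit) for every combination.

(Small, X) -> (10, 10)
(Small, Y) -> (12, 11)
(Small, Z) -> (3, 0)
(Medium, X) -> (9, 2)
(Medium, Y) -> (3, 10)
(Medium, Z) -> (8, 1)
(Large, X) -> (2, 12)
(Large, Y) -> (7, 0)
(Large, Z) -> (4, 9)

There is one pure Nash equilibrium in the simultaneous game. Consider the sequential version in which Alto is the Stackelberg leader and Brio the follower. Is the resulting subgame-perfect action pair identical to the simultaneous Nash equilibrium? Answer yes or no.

yes

Solve by backward induction (Alto leads).
- Small → Brio plays Y (best of 10, 11, 0); Alto gets 12.
- Medium → Brio plays Y (best of 2, 10, 1); Alto gets 3.
- Large → Brio plays X (best of 12, 0, 9); Alto gets 2.
Alto's induced payoffs are 12, 3, 2, so Alto commits to Small. Subgame-perfect outcome: (Small, Y) with payoffs (12, 11).
Now find the simultaneous Nash equilibrium.
Alto's best replies: X→Small; Y→Small; Z→Medium.
Brio's best replies: Small→Y; Medium→Y; Large→X.
The unique mutual best reply is (Small, Y), giving (12, 11).
Sequential outcome (Small, Y) coincides with the Nash profile (Small, Y).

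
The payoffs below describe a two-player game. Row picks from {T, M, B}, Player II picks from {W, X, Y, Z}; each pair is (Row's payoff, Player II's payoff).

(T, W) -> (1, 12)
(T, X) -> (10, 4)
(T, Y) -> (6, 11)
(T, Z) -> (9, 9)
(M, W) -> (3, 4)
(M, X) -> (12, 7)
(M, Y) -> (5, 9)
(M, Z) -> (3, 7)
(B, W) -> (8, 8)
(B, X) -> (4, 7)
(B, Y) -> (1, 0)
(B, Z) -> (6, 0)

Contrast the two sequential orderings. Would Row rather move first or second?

first

If Row leads: Player II's best replies are T→W, M→Y, B→W; Row's induced payoffs 1, 5, 8; outcome (B, W), payoffs (8, 8).
If Player II leads: Row's best replies are W→B, X→M, Y→T, Z→T; Player II's induced payoffs 8, 7, 11, 9; outcome (T, Y), payoffs (6, 11).
Row gets 8 moving first and 6 moving second, so Row prefers to move first.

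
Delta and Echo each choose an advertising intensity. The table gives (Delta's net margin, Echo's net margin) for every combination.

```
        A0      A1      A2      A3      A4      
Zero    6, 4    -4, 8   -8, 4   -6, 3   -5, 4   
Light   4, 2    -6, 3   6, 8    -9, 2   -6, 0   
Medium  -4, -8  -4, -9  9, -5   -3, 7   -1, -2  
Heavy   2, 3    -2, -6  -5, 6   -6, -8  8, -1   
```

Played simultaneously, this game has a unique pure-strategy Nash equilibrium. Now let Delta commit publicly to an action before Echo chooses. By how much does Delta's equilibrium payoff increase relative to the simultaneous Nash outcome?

Work backward from Echo's decision.
- Zero: BR = A1, leader payoff -4.
- Light: BR = A2, leader payoff 6.
- Medium: BR = A3, leader payoff -3.
- Heavy: BR = A2, leader payoff -5.
Maximizing over -4, 6, -3, -5, Delta chooses Light. Subgame-perfect outcome: (Light, A2) with payoffs (6, 8).
Under simultaneous play:
Delta's best replies: A0→Zero; A1→Heavy; A2→Medium; A3→Medium; A4→Heavy.
Echo's best replies: Zero→A1; Light→A2; Medium→A3; Heavy→A2.
The unique mutual best reply is (Medium, A3), giving (-3, 7).
Delta's commitment gain: 6 − -3 = 9.

9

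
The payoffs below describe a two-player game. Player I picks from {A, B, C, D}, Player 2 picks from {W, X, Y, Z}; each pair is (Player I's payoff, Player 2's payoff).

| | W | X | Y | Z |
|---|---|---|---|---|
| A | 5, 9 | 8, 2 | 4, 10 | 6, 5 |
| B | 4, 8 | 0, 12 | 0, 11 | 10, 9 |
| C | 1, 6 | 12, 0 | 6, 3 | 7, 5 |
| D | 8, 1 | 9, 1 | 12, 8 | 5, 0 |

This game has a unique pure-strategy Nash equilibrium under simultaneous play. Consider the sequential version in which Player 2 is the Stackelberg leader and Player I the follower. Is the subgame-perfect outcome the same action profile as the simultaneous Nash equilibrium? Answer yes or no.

Player I best-responds to each possible Player 2 move:
- W → Player I plays D (best of 5, 4, 1, 8); Player 2 gets 1.
- X → Player I plays C (best of 8, 0, 12, 9); Player 2 gets 0.
- Y → Player I plays D (best of 4, 0, 6, 12); Player 2 gets 8.
- Z → Player I plays B (best of 6, 10, 7, 5); Player 2 gets 9.
Maximizing over 1, 0, 8, 9, Player 2 chooses Z. Subgame-perfect outcome: (B, Z) with payoffs (10, 9).
Under simultaneous play:
Player I's best replies: W→D; X→C; Y→D; Z→B.
Player 2's best replies: A→Y; B→X; C→W; D→Y.
Only (D, Y) has each player best-responding; Nash payoffs (12, 8).
Sequential outcome (B, Z) differs from the Nash profile (D, Y).

no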